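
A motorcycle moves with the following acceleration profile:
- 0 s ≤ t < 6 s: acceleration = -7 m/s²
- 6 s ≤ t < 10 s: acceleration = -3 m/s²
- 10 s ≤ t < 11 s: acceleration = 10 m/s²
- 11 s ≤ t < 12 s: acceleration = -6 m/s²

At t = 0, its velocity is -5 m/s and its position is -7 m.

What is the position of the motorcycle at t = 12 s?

-481 m

On each constant-a segment, Δv = aΔt and Δx = v₀Δt + ½aΔt²; chain segment to segment.
0–6 s: v starts -5 m/s; Δx = -5·6 + ½·-7·6² = -156 m; v ends -47 m/s.
6–10 s: v starts -47 m/s; Δx = -47·4 + ½·-3·4² = -212 m; v ends -59 m/s.
10–11 s: v starts -59 m/s; Δx = -59·1 + ½·10·1² = -54 m; v ends -49 m/s.
11–12 s: v starts -49 m/s; Δx = -49·1 + ½·-6·1² = -52 m; v ends -55 m/s.
x(12) = -7 + Σ Δx = -481 m.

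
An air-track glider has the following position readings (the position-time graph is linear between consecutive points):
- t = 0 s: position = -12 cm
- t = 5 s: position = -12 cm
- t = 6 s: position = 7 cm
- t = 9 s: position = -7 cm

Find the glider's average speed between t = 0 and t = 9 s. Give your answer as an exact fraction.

Average speed = (total path length)/(elapsed time); on a piecewise-linear x-t graph the path length is Σ|Δx|.
0–5 s: |Δx| = |-12 − -12| = 0 cm
5–6 s: |Δx| = |7 − -12| = 19 cm
6–9 s: |Δx| = |-7 − 7| = 14 cm
Total path = 33 cm; average speed = 33/9 = 11/3 cm/s.

11/3 cm/s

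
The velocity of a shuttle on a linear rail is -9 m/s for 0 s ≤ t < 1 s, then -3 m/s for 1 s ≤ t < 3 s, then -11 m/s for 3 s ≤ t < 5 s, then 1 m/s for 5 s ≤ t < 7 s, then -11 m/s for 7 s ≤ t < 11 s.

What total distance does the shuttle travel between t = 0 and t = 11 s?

Distance (not displacement) is the total path length: add the absolute areas under v-t.
0–1 s: |-9| × 1 = 9 m
1–3 s: |-3| × 2 = 6 m
3–5 s: |-11| × 2 = 22 m
5–7 s: |1| × 2 = 2 m
7–11 s: |-11| × 4 = 44 m
Total distance = 83 m

83 m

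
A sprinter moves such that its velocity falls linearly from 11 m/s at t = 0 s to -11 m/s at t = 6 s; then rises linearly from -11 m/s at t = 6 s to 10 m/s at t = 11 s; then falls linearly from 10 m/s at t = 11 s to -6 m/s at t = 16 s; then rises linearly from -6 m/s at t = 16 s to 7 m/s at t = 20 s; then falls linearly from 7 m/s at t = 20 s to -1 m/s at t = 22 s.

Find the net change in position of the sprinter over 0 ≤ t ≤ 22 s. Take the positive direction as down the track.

Net displacement equals the area under the velocity-time graph (areas below the axis count negative).
0–6 s: ½(11 + -11)(6) = 0 m
6–11 s: ½(-11 + 10)(5) = -2.5 m
11–16 s: ½(10 + -6)(5) = 10 m
16–20 s: ½(-6 + 7)(4) = 2 m
20–22 s: ½(7 + -1)(2) = 6 m
Net displacement = 15.5 m

15.5 m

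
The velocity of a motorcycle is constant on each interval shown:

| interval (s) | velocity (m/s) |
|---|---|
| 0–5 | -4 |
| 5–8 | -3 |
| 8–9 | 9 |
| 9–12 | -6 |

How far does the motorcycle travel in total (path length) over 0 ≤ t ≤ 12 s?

Total distance travelled is ∫|v| dt — sum the magnitudes of each area piece.
0–5 s: |-4| × 5 = 20 m
5–8 s: |-3| × 3 = 9 m
8–9 s: |9| × 1 = 9 m
9–12 s: |-6| × 3 = 18 m
Total distance = 56 m

56 m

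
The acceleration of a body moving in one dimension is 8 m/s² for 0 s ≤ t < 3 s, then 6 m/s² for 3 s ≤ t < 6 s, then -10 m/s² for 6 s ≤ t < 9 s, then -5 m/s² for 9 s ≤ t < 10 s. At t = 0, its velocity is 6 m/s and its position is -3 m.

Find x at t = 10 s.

282.5 m

On each constant-a segment, Δv = aΔt and Δx = v₀Δt + ½aΔt²; chain segment to segment.
0–3 s: v starts 6 m/s; Δx = 6·3 + ½·8·3² = 54 m; v ends 30 m/s.
3–6 s: v starts 30 m/s; Δx = 30·3 + ½·6·3² = 117 m; v ends 48 m/s.
6–9 s: v starts 48 m/s; Δx = 48·3 + ½·-10·3² = 99 m; v ends 18 m/s.
9–10 s: v starts 18 m/s; Δx = 18·1 + ½·-5·1² = 15.5 m; v ends 13 m/s.
x(10) = -3 + Σ Δx = 282.5 m.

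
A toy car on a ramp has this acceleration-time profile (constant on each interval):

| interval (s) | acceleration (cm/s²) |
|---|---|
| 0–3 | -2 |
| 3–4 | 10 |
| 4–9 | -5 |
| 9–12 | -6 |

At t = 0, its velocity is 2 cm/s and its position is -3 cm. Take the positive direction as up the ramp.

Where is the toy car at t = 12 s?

On each constant-a segment, Δv = aΔt and Δx = v₀Δt + ½aΔt²; chain segment to segment.
0–3 s: v starts 2 cm/s; Δx = 2·3 + ½·-2·3² = -3 cm; v ends -4 cm/s.
3–4 s: v starts -4 cm/s; Δx = -4·1 + ½·10·1² = 1 cm; v ends 6 cm/s.
4–9 s: v starts 6 cm/s; Δx = 6·5 + ½·-5·5² = -32.5 cm; v ends -19 cm/s.
9–12 s: v starts -19 cm/s; Δx = -19·3 + ½·-6·3² = -84 cm; v ends -37 cm/s.
x(12) = -3 + Σ Δx = -121.5 cm.

-121.5 cm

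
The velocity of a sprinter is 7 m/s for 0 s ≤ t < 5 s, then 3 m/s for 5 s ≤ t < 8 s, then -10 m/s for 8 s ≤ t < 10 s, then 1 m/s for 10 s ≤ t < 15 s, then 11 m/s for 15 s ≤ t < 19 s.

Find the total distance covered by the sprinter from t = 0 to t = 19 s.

113 m

Total distance travelled is ∫|v| dt — sum the magnitudes of each area piece.
0–5 s: |7| × 5 = 35 m
5–8 s: |3| × 3 = 9 m
8–10 s: |-10| × 2 = 20 m
10–15 s: |1| × 5 = 5 m
15–19 s: |11| × 4 = 44 m
Total distance = 113 m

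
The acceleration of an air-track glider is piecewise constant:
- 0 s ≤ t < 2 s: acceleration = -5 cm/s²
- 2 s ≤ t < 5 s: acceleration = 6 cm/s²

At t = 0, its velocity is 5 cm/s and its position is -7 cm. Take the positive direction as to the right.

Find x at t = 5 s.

5 cm

On each constant-a segment, Δv = aΔt and Δx = v₀Δt + ½aΔt²; chain segment to segment.
0–2 s: v starts 5 cm/s; Δx = 5·2 + ½·-5·2² = 0 cm; v ends -5 cm/s.
2–5 s: v starts -5 cm/s; Δx = -5·3 + ½·6·3² = 12 cm; v ends 13 cm/s.
x(5) = -7 + Σ Δx = 5 cm.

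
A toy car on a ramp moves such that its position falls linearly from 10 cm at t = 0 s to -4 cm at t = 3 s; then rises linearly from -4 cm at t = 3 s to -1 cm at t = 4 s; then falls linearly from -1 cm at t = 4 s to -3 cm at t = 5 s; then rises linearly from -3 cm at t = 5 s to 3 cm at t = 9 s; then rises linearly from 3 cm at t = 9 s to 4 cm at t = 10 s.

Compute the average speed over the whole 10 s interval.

2.6 cm/s

Average speed = (total path length)/(elapsed time); on a piecewise-linear x-t graph the path length is Σ|Δx|.
0–3 s: |Δx| = |-4 − 10| = 14 cm
3–4 s: |Δx| = |-1 − -4| = 3 cm
4–5 s: |Δx| = |-3 − -1| = 2 cm
5–9 s: |Δx| = |3 − -3| = 6 cm
9–10 s: |Δx| = |4 − 3| = 1 cm
Total path = 26 cm; average speed = 26/10 = 2.6 cm/s.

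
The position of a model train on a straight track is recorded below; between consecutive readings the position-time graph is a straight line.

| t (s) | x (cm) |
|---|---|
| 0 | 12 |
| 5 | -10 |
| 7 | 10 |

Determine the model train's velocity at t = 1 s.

Velocity is the slope of the x-t graph on 0–5 s: (-10 − 12)/(5 − 0) = -4.4 cm/s.

-4.4 cm/s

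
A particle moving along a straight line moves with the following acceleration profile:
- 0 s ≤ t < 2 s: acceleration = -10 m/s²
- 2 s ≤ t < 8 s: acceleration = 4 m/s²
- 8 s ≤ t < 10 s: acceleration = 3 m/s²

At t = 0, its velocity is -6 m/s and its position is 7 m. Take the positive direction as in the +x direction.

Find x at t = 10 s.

On each constant-a segment, Δv = aΔt and Δx = v₀Δt + ½aΔt²; chain segment to segment.
0–2 s: v starts -6 m/s; Δx = -6·2 + ½·-10·2² = -32 m; v ends -26 m/s.
2–8 s: v starts -26 m/s; Δx = -26·6 + ½·4·6² = -84 m; v ends -2 m/s.
8–10 s: v starts -2 m/s; Δx = -2·2 + ½·3·2² = 2 m; v ends 4 m/s.
x(10) = 7 + Σ Δx = -107 m.

-107 m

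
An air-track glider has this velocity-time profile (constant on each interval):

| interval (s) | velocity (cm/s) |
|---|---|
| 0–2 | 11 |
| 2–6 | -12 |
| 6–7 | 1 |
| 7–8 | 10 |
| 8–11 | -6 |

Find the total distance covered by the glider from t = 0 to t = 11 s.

Distance (not displacement) is the total path length: add the absolute areas under v-t.
0–2 s: |11| × 2 = 22 cm
2–6 s: |-12| × 4 = 48 cm
6–7 s: |1| × 1 = 1 cm
7–8 s: |10| × 1 = 10 cm
8–11 s: |-6| × 3 = 18 cm
Total distance = 99 cm

99 cm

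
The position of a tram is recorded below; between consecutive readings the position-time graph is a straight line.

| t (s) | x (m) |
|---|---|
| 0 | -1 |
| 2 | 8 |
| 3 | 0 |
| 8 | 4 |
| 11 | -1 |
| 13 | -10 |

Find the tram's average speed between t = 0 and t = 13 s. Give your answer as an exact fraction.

35/13 m/s

Average speed = (total path length)/(elapsed time); on a piecewise-linear x-t graph the path length is Σ|Δx|.
0–2 s: |Δx| = |8 − -1| = 9 m
2–3 s: |Δx| = |0 − 8| = 8 m
3–8 s: |Δx| = |4 − 0| = 4 m
8–11 s: |Δx| = |-1 − 4| = 5 m
11–13 s: |Δx| = |-10 − -1| = 9 m
Total path = 35 m; average speed = 35/13 = 35/13 m/s.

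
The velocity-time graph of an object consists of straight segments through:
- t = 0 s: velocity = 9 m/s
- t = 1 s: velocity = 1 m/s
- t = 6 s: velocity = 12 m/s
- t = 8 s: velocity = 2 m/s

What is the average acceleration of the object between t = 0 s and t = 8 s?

Average acceleration = Δv/Δt = (2 − 9)/(8 − 0) = -0.875 m/s².

-0.875 m/s²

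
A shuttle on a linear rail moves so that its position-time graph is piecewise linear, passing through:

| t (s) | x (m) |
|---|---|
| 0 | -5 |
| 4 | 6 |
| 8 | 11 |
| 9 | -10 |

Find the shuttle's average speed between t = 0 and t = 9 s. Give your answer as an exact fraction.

37/9 m/s

Average speed = (total path length)/(elapsed time); on a piecewise-linear x-t graph the path length is Σ|Δx|.
0–4 s: |Δx| = |6 − -5| = 11 m
4–8 s: |Δx| = |11 − 6| = 5 m
8–9 s: |Δx| = |-10 − 11| = 21 m
Total path = 37 m; average speed = 37/9 = 37/9 m/s.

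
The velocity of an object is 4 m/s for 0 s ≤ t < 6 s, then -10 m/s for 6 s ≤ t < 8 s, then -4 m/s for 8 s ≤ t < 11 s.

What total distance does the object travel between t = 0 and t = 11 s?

56 m

Total distance travelled is ∫|v| dt — sum the magnitudes of each area piece.
0–6 s: |4| × 6 = 24 m
6–8 s: |-10| × 2 = 20 m
8–11 s: |-4| × 3 = 12 m
Total distance = 56 m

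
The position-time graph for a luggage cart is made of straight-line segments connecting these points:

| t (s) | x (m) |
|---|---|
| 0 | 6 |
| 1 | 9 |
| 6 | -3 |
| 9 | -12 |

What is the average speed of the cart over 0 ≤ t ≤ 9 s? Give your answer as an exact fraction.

8/3 m/s

Average speed = (total path length)/(elapsed time); on a piecewise-linear x-t graph the path length is Σ|Δx|.
0–1 s: |Δx| = |9 − 6| = 3 m
1–6 s: |Δx| = |-3 − 9| = 12 m
6–9 s: |Δx| = |-12 − -3| = 9 m
Total path = 24 m; average speed = 24/9 = 8/3 m/s.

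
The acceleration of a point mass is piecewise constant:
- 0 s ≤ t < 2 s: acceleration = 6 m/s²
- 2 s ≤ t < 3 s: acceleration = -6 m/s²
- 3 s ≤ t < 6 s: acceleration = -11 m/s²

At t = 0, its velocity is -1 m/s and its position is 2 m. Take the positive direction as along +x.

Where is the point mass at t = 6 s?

On each constant-a segment, Δv = aΔt and Δx = v₀Δt + ½aΔt²; chain segment to segment.
0–2 s: v starts -1 m/s; Δx = -1·2 + ½·6·2² = 10 m; v ends 11 m/s.
2–3 s: v starts 11 m/s; Δx = 11·1 + ½·-6·1² = 8 m; v ends 5 m/s.
3–6 s: v starts 5 m/s; Δx = 5·3 + ½·-11·3² = -34.5 m; v ends -28 m/s.
x(6) = 2 + Σ Δx = -14.5 m.

-14.5 m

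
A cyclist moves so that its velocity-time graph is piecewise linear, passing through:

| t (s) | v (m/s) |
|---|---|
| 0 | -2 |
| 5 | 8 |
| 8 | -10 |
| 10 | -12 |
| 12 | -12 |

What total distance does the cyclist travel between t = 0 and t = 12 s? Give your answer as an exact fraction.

Total distance travelled is ∫|v| dt — sum the magnitudes of each area piece.
0–5 s: v = 0 at t = 1 s; triangle areas 1 + 16 = 17 m
5–8 s: v = 0 at t = 19/3 s; triangle areas 16/3 + 25/3 = 41/3 m
8–10 s: |½(-10 + -12)(2)| = 22 m
10–12 s: |-12| × 2 = 24 m
Total distance = 230/3 m

230/3 m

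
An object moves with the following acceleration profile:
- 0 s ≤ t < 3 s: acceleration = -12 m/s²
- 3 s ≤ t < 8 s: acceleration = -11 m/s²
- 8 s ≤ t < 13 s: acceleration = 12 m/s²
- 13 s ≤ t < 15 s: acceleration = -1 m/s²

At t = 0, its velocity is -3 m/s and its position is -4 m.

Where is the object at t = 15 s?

-789.5 m

On each constant-a segment, Δv = aΔt and Δx = v₀Δt + ½aΔt²; chain segment to segment.
0–3 s: v starts -3 m/s; Δx = -3·3 + ½·-12·3² = -63 m; v ends -39 m/s.
3–8 s: v starts -39 m/s; Δx = -39·5 + ½·-11·5² = -332.5 m; v ends -94 m/s.
8–13 s: v starts -94 m/s; Δx = -94·5 + ½·12·5² = -320 m; v ends -34 m/s.
13–15 s: v starts -34 m/s; Δx = -34·2 + ½·-1·2² = -70 m; v ends -36 m/s.
x(15) = -4 + Σ Δx = -789.5 m.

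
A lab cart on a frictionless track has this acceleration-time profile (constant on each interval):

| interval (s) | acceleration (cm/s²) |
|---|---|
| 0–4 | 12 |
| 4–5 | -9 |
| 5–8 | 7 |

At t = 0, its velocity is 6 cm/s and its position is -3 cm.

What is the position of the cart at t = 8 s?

333 cm

On each constant-a segment, Δv = aΔt and Δx = v₀Δt + ½aΔt²; chain segment to segment.
0–4 s: v starts 6 cm/s; Δx = 6·4 + ½·12·4² = 120 cm; v ends 54 cm/s.
4–5 s: v starts 54 cm/s; Δx = 54·1 + ½·-9·1² = 49.5 cm; v ends 45 cm/s.
5–8 s: v starts 45 cm/s; Δx = 45·3 + ½·7·3² = 166.5 cm; v ends 66 cm/s.
x(8) = -3 + Σ Δx = 333 cm.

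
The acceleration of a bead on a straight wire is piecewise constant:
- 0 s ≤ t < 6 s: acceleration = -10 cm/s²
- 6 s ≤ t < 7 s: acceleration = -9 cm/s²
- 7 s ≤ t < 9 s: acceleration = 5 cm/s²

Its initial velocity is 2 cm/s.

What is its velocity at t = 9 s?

-57 cm/s

Δv equals the area under the a-t graph; then v = v₀ + Δv.
0–6 s: -10 × 6 = -60 cm/s
6–7 s: -9 × 1 = -9 cm/s
7–9 s: 5 × 2 = 10 cm/s
Δv = -59 cm/s, so v(9) = 2 + (-59) = -57 cm/s.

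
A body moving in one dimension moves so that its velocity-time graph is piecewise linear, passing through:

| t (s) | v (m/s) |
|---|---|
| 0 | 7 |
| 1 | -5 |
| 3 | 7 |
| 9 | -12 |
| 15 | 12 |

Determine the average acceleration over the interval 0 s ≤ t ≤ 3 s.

Average acceleration = Δv/Δt = (7 − 7)/(3 − 0) = 0 m/s².

0 m/s²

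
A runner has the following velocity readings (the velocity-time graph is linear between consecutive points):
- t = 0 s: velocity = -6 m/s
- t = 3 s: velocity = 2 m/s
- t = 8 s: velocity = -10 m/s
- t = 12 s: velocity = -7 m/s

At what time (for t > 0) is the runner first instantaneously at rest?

t = 2.25 s

v changes sign on 0–3 s (from -6 to 2); the graph is linear there, so v = 0 at t = 0 + (6)·(3 − 0)/(2 − -6) = 2.25 s.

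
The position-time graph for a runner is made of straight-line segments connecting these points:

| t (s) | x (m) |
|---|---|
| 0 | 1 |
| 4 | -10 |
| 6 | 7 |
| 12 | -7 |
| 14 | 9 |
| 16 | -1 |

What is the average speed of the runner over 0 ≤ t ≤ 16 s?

4.25 m/s

Average speed = (total path length)/(elapsed time); on a piecewise-linear x-t graph the path length is Σ|Δx|.
0–4 s: |Δx| = |-10 − 1| = 11 m
4–6 s: |Δx| = |7 − -10| = 17 m
6–12 s: |Δx| = |-7 − 7| = 14 m
12–14 s: |Δx| = |9 − -7| = 16 m
14–16 s: |Δx| = |-1 − 9| = 10 m
Total path = 68 m; average speed = 68/16 = 4.25 m/s.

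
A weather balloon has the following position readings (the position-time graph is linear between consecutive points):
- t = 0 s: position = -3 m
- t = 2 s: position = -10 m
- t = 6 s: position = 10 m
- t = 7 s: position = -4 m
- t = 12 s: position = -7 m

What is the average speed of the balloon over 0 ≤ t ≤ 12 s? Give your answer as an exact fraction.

11/3 m/s

Average speed = (total path length)/(elapsed time); on a piecewise-linear x-t graph the path length is Σ|Δx|.
0–2 s: |Δx| = |-10 − -3| = 7 m
2–6 s: |Δx| = |10 − -10| = 20 m
6–7 s: |Δx| = |-4 − 10| = 14 m
7–12 s: |Δx| = |-7 − -4| = 3 m
Total path = 44 m; average speed = 44/12 = 11/3 m/s.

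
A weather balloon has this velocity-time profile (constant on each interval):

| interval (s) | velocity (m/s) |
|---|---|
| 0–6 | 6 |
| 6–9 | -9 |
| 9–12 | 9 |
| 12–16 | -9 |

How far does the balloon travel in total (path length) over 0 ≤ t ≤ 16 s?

Distance (not displacement) is the total path length: add the absolute areas under v-t.
0–6 s: |6| × 6 = 36 m
6–9 s: |-9| × 3 = 27 m
9–12 s: |9| × 3 = 27 m
12–16 s: |-9| × 4 = 36 m
Total distance = 126 m

126 m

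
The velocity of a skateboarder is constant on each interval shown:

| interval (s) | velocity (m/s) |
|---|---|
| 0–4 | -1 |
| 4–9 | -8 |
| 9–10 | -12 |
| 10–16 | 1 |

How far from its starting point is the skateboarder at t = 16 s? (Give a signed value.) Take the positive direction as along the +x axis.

Displacement is the signed area under the v-t curve.
0–4 s: -1 × 4 = -4 m
4–9 s: -8 × 5 = -40 m
9–10 s: -12 × 1 = -12 m
10–16 s: 1 × 6 = 6 m
Net displacement = -50 m

-50 m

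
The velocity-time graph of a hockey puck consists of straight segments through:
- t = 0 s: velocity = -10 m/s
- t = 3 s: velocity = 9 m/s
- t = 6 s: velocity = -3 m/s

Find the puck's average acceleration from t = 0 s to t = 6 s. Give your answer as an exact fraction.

Average acceleration = Δv/Δt = (-3 − -10)/(6 − 0) = 7/6 m/s².

7/6 m/s²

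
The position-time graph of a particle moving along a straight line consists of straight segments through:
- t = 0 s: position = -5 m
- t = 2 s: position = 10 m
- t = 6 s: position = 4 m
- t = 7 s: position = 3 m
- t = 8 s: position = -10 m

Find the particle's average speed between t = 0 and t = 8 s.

Average speed = (total path length)/(elapsed time); on a piecewise-linear x-t graph the path length is Σ|Δx|.
0–2 s: |Δx| = |10 − -5| = 15 m
2–6 s: |Δx| = |4 − 10| = 6 m
6–7 s: |Δx| = |3 − 4| = 1 m
7–8 s: |Δx| = |-10 − 3| = 13 m
Total path = 35 m; average speed = 35/8 = 4.375 m/s.

4.375 m/s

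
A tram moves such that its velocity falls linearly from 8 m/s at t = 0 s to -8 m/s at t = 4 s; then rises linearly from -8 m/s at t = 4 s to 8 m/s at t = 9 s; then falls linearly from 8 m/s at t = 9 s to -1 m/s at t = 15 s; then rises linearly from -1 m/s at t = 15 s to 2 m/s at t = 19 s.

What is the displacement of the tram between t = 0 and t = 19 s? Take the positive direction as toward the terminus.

Net displacement equals the area under the velocity-time graph (areas below the axis count negative).
0–4 s: ½(8 + -8)(4) = 0 m
4–9 s: ½(-8 + 8)(5) = 0 m
9–15 s: ½(8 + -1)(6) = 21 m
15–19 s: ½(-1 + 2)(4) = 2 m
Net displacement = 23 m

23 m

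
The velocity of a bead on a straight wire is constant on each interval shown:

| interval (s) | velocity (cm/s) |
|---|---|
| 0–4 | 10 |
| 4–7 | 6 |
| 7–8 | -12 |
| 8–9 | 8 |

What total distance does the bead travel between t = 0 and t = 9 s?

Total distance travelled is ∫|v| dt — sum the magnitudes of each area piece.
0–4 s: |10| × 4 = 40 cm
4–7 s: |6| × 3 = 18 cm
7–8 s: |-12| × 1 = 12 cm
8–9 s: |8| × 1 = 8 cm
Total distance = 78 cm

78 cm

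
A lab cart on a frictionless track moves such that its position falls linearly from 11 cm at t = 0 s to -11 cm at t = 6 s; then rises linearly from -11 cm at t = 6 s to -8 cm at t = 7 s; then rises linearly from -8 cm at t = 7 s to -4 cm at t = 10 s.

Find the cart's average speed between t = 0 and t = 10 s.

Average speed = (total path length)/(elapsed time); on a piecewise-linear x-t graph the path length is Σ|Δx|.
0–6 s: |Δx| = |-11 − 11| = 22 cm
6–7 s: |Δx| = |-8 − -11| = 3 cm
7–10 s: |Δx| = |-4 − -8| = 4 cm
Total path = 29 cm; average speed = 29/10 = 2.9 cm/s.

2.9 cm/s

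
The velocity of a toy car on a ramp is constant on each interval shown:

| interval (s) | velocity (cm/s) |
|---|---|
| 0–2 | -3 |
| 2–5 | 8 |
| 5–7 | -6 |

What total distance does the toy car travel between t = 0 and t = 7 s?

Total distance travelled is ∫|v| dt — sum the magnitudes of each area piece.
0–2 s: |-3| × 2 = 6 cm
2–5 s: |8| × 3 = 24 cm
5–7 s: |-6| × 2 = 12 cm
Total distance = 42 cm

42 cm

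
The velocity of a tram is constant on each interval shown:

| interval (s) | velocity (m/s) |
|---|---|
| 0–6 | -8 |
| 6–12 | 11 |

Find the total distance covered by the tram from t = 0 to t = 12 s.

114 m

Distance (not displacement) is the total path length: add the absolute areas under v-t.
0–6 s: |-8| × 6 = 48 m
6–12 s: |11| × 6 = 66 m
Total distance = 114 m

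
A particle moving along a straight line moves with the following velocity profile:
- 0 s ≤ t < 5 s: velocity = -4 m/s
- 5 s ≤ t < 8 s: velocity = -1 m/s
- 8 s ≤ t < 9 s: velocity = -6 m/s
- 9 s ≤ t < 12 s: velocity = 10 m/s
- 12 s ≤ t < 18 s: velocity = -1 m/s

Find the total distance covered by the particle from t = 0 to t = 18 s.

Distance (not displacement) is the total path length: add the absolute areas under v-t.
0–5 s: |-4| × 5 = 20 m
5–8 s: |-1| × 3 = 3 m
8–9 s: |-6| × 1 = 6 m
9–12 s: |10| × 3 = 30 m
12–18 s: |-1| × 6 = 6 m
Total distance = 65 m

65 m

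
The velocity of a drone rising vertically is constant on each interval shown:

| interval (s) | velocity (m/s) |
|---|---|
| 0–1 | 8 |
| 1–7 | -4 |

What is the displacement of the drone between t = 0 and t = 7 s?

-16 m

Displacement is the signed area under the v-t curve.
0–1 s: 8 × 1 = 8 m
1–7 s: -4 × 6 = -24 m
Net displacement = -16 m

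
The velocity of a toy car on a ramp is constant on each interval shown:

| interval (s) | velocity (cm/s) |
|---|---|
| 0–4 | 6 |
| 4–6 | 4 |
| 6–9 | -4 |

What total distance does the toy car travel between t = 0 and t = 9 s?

44 cm

Total distance travelled is ∫|v| dt — sum the magnitudes of each area piece.
0–4 s: |6| × 4 = 24 cm
4–6 s: |4| × 2 = 8 cm
6–9 s: |-4| × 3 = 12 cm
Total distance = 44 cm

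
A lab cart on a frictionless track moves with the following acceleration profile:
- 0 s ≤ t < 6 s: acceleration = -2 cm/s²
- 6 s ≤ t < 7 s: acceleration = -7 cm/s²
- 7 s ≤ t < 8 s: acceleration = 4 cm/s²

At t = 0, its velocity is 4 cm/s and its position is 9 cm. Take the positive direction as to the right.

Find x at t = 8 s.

On each constant-a segment, Δv = aΔt and Δx = v₀Δt + ½aΔt²; chain segment to segment.
0–6 s: v starts 4 cm/s; Δx = 4·6 + ½·-2·6² = -12 cm; v ends -8 cm/s.
6–7 s: v starts -8 cm/s; Δx = -8·1 + ½·-7·1² = -11.5 cm; v ends -15 cm/s.
7–8 s: v starts -15 cm/s; Δx = -15·1 + ½·4·1² = -13 cm; v ends -11 cm/s.
x(8) = 9 + Σ Δx = -27.5 cm.

-27.5 cm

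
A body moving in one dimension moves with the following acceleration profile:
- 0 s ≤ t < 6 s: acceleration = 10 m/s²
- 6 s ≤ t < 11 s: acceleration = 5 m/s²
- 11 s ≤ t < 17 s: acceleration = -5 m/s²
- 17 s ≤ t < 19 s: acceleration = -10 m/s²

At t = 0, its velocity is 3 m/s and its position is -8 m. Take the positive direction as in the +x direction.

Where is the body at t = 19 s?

1101.5 m

On each constant-a segment, Δv = aΔt and Δx = v₀Δt + ½aΔt²; chain segment to segment.
0–6 s: v starts 3 m/s; Δx = 3·6 + ½·10·6² = 198 m; v ends 63 m/s.
6–11 s: v starts 63 m/s; Δx = 63·5 + ½·5·5² = 377.5 m; v ends 88 m/s.
11–17 s: v starts 88 m/s; Δx = 88·6 + ½·-5·6² = 438 m; v ends 58 m/s.
17–19 s: v starts 58 m/s; Δx = 58·2 + ½·-10·2² = 96 m; v ends 38 m/s.
x(19) = -8 + Σ Δx = 1101.5 m.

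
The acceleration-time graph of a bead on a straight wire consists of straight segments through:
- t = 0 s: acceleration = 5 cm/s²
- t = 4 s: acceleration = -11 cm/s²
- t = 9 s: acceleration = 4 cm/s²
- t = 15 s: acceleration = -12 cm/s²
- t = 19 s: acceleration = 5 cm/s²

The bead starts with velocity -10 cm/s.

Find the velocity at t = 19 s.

Δv equals the area under the a-t graph; then v = v₀ + Δv.
0–4 s: ½(5 + -11)(4) = -12 cm/s
4–9 s: ½(-11 + 4)(5) = -17.5 cm/s
9–15 s: ½(4 + -12)(6) = -24 cm/s
15–19 s: ½(-12 + 5)(4) = -14 cm/s
Δv = -67.5 cm/s, so v(19) = -10 + (-67.5) = -77.5 cm/s.

-77.5 cm/s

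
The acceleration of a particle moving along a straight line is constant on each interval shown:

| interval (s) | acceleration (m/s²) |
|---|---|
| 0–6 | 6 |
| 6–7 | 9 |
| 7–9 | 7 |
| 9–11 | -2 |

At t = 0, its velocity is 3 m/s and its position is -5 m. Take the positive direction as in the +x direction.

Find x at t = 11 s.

394.5 m

On each constant-a segment, Δv = aΔt and Δx = v₀Δt + ½aΔt²; chain segment to segment.
0–6 s: v starts 3 m/s; Δx = 3·6 + ½·6·6² = 126 m; v ends 39 m/s.
6–7 s: v starts 39 m/s; Δx = 39·1 + ½·9·1² = 43.5 m; v ends 48 m/s.
7–9 s: v starts 48 m/s; Δx = 48·2 + ½·7·2² = 110 m; v ends 62 m/s.
9–11 s: v starts 62 m/s; Δx = 62·2 + ½·-2·2² = 120 m; v ends 58 m/s.
x(11) = -5 + Σ Δx = 394.5 m.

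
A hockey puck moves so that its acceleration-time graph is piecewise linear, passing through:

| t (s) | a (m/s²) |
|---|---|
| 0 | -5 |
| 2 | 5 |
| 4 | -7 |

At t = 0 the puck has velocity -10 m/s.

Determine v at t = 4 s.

Δv equals the area under the a-t graph; then v = v₀ + Δv.
0–2 s: ½(-5 + 5)(2) = 0 m/s
2–4 s: ½(5 + -7)(2) = -2 m/s
Δv = -2 m/s, so v(4) = -10 + (-2) = -12 m/s.

-12 m/s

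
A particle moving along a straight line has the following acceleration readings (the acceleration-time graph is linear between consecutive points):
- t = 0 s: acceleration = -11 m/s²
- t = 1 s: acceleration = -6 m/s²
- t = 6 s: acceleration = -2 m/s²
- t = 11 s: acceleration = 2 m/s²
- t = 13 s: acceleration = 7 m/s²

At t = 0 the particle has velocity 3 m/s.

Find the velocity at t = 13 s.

-16.5 m/s

Δv equals the area under the a-t graph; then v = v₀ + Δv.
0–1 s: ½(-11 + -6)(1) = -8.5 m/s
1–6 s: ½(-6 + -2)(5) = -20 m/s
6–11 s: ½(-2 + 2)(5) = 0 m/s
11–13 s: ½(2 + 7)(2) = 9 m/s
Δv = -19.5 m/s, so v(13) = 3 + (-19.5) = -16.5 m/s.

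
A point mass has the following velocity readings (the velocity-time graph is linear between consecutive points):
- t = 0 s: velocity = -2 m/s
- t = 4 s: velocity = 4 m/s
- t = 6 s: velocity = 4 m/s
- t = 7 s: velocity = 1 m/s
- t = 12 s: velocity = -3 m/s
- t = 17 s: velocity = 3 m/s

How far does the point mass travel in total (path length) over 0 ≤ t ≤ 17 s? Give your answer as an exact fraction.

371/12 m

Total distance travelled is ∫|v| dt — sum the magnitudes of each area piece.
0–4 s: v = 0 at t = 4/3 s; triangle areas 4/3 + 16/3 = 20/3 m
4–6 s: |4| × 2 = 8 m
6–7 s: |½(4 + 1)(1)| = 2.5 m
7–12 s: v = 0 at t = 8.25 s; triangle areas 0.625 + 5.625 = 6.25 m
12–17 s: v = 0 at t = 14.5 s; triangle areas 3.75 + 3.75 = 7.5 m
Total distance = 371/12 m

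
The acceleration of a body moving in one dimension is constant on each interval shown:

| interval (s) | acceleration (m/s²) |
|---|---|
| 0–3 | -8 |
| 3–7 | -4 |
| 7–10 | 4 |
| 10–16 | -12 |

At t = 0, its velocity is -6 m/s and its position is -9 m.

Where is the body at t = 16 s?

On each constant-a segment, Δv = aΔt and Δx = v₀Δt + ½aΔt²; chain segment to segment.
0–3 s: v starts -6 m/s; Δx = -6·3 + ½·-8·3² = -54 m; v ends -30 m/s.
3–7 s: v starts -30 m/s; Δx = -30·4 + ½·-4·4² = -152 m; v ends -46 m/s.
7–10 s: v starts -46 m/s; Δx = -46·3 + ½·4·3² = -120 m; v ends -34 m/s.
10–16 s: v starts -34 m/s; Δx = -34·6 + ½·-12·6² = -420 m; v ends -106 m/s.
x(16) = -9 + Σ Δx = -755 m.

-755 m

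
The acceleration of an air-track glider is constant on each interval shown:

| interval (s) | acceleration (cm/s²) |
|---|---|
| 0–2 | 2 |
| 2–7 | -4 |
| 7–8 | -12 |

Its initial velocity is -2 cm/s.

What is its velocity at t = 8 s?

-30 cm/s

Δv equals the area under the a-t graph; then v = v₀ + Δv.
0–2 s: 2 × 2 = 4 cm/s
2–7 s: -4 × 5 = -20 cm/s
7–8 s: -12 × 1 = -12 cm/s
Δv = -28 cm/s, so v(8) = -2 + (-28) = -30 cm/s.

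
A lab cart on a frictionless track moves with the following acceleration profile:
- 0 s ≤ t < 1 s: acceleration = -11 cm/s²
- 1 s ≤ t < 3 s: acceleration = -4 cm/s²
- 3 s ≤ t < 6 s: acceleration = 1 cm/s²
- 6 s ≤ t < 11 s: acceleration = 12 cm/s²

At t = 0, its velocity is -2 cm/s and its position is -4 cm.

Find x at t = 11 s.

On each constant-a segment, Δv = aΔt and Δx = v₀Δt + ½aΔt²; chain segment to segment.
0–1 s: v starts -2 cm/s; Δx = -2·1 + ½·-11·1² = -7.5 cm; v ends -13 cm/s.
1–3 s: v starts -13 cm/s; Δx = -13·2 + ½·-4·2² = -34 cm; v ends -21 cm/s.
3–6 s: v starts -21 cm/s; Δx = -21·3 + ½·1·3² = -58.5 cm; v ends -18 cm/s.
6–11 s: v starts -18 cm/s; Δx = -18·5 + ½·12·5² = 60 cm; v ends 42 cm/s.
x(11) = -4 + Σ Δx = -44 cm.

-44 cm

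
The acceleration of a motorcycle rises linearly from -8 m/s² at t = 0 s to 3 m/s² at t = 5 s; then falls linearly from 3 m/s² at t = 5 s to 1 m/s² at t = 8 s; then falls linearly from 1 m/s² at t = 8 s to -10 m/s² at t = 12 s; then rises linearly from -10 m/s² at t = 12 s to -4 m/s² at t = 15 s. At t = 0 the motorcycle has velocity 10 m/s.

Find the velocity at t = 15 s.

-35.5 m/s

Δv equals the area under the a-t graph; then v = v₀ + Δv.
0–5 s: ½(-8 + 3)(5) = -12.5 m/s
5–8 s: ½(3 + 1)(3) = 6 m/s
8–12 s: ½(1 + -10)(4) = -18 m/s
12–15 s: ½(-10 + -4)(3) = -21 m/s
Δv = -45.5 m/s, so v(15) = 10 + (-45.5) = -35.5 m/s.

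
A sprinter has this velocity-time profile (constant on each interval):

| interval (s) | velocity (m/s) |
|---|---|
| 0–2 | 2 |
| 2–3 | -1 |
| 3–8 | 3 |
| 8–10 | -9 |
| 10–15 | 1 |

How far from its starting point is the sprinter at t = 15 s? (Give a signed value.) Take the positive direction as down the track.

5 m

Displacement is the signed area under the v-t curve.
0–2 s: 2 × 2 = 4 m
2–3 s: -1 × 1 = -1 m
3–8 s: 3 × 5 = 15 m
8–10 s: -9 × 2 = -18 m
10–15 s: 1 × 5 = 5 m
Net displacement = 5 m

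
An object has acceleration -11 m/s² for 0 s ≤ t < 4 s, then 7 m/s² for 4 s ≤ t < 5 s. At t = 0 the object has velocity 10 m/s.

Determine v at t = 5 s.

Δv equals the area under the a-t graph; then v = v₀ + Δv.
0–4 s: -11 × 4 = -44 m/s
4–5 s: 7 × 1 = 7 m/s
Δv = -37 m/s, so v(5) = 10 + (-37) = -27 m/s.

-27 m/s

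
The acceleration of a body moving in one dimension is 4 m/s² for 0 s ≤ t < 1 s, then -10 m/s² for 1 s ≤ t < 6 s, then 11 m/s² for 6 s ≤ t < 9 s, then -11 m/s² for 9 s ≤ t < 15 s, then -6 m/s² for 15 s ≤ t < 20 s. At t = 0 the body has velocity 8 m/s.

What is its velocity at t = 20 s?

Δv equals the area under the a-t graph; then v = v₀ + Δv.
0–1 s: 4 × 1 = 4 m/s
1–6 s: -10 × 5 = -50 m/s
6–9 s: 11 × 3 = 33 m/s
9–15 s: -11 × 6 = -66 m/s
15–20 s: -6 × 5 = -30 m/s
Δv = -109 m/s, so v(20) = 8 + (-109) = -101 m/s.

-101 m/s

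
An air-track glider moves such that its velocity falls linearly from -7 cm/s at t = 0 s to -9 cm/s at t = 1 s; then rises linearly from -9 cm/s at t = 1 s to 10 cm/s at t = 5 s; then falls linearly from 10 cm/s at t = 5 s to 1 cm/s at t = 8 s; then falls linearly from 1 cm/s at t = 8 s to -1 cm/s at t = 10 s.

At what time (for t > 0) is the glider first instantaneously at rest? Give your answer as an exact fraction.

v changes sign on 1–5 s (from -9 to 10); the graph is linear there, so v = 0 at t = 1 + (9)·(5 − 1)/(10 − -9) = 55/19 s.

t = 55/19 s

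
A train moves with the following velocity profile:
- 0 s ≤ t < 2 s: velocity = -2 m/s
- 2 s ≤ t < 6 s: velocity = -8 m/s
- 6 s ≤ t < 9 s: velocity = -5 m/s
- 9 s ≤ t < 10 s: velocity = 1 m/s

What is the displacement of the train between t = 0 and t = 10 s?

Net displacement equals the area under the velocity-time graph (areas below the axis count negative).
0–2 s: -2 × 2 = -4 m
2–6 s: -8 × 4 = -32 m
6–9 s: -5 × 3 = -15 m
9–10 s: 1 × 1 = 1 m
Net displacement = -50 m

-50 m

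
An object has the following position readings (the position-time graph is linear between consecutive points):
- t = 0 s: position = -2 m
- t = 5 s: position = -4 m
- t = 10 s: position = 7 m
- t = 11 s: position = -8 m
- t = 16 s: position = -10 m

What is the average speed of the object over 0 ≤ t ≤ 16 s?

1.875 m/s

Average speed = (total path length)/(elapsed time); on a piecewise-linear x-t graph the path length is Σ|Δx|.
0–5 s: |Δx| = |-4 − -2| = 2 m
5–10 s: |Δx| = |7 − -4| = 11 m
10–11 s: |Δx| = |-8 − 7| = 15 m
11–16 s: |Δx| = |-10 − -8| = 2 m
Total path = 30 m; average speed = 30/16 = 1.875 m/s.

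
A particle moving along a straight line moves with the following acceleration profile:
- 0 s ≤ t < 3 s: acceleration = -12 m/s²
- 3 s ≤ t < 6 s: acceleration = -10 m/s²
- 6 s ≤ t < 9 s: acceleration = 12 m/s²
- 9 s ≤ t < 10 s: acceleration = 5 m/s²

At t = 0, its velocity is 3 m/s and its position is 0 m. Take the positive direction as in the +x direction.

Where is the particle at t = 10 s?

-348.5 m

On each constant-a segment, Δv = aΔt and Δx = v₀Δt + ½aΔt²; chain segment to segment.
0–3 s: v starts 3 m/s; Δx = 3·3 + ½·-12·3² = -45 m; v ends -33 m/s.
3–6 s: v starts -33 m/s; Δx = -33·3 + ½·-10·3² = -144 m; v ends -63 m/s.
6–9 s: v starts -63 m/s; Δx = -63·3 + ½·12·3² = -135 m; v ends -27 m/s.
9–10 s: v starts -27 m/s; Δx = -27·1 + ½·5·1² = -24.5 m; v ends -22 m/s.
x(10) = 0 + Σ Δx = -348.5 m.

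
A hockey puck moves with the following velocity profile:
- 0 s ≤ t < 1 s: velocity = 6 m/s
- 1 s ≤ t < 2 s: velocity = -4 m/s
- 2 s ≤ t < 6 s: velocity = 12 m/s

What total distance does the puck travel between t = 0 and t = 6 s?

58 m

Distance (not displacement) is the total path length: add the absolute areas under v-t.
0–1 s: |6| × 1 = 6 m
1–2 s: |-4| × 1 = 4 m
2–6 s: |12| × 4 = 48 m
Total distance = 58 m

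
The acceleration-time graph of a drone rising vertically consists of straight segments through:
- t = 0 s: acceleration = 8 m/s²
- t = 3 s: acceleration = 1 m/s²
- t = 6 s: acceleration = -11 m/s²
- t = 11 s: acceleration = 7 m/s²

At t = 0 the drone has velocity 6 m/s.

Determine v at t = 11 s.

Δv equals the area under the a-t graph; then v = v₀ + Δv.
0–3 s: ½(8 + 1)(3) = 13.5 m/s
3–6 s: ½(1 + -11)(3) = -15 m/s
6–11 s: ½(-11 + 7)(5) = -10 m/s
Δv = -11.5 m/s, so v(11) = 6 + (-11.5) = -5.5 m/s.

-5.5 m/s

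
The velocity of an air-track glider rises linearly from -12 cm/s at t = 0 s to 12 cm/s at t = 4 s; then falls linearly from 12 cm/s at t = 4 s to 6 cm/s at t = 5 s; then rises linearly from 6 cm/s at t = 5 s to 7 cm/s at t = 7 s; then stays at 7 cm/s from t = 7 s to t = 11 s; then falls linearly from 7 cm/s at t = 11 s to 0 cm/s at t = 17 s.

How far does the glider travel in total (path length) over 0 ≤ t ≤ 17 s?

Distance (not displacement) is the total path length: add the absolute areas under v-t.
0–4 s: v = 0 at t = 2 s; triangle areas 12 + 12 = 24 cm
4–5 s: |½(12 + 6)(1)| = 9 cm
5–7 s: |½(6 + 7)(2)| = 13 cm
7–11 s: |7| × 4 = 28 cm
11–17 s: |½(7 + 0)(6)| = 21 cm
Total distance = 95 cm

95 cm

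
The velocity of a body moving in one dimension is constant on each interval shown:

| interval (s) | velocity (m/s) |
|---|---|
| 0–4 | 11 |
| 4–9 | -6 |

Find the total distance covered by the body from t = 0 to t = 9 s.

74 m

Total distance travelled is ∫|v| dt — sum the magnitudes of each area piece.
0–4 s: |11| × 4 = 44 m
4–9 s: |-6| × 5 = 30 m
Total distance = 74 m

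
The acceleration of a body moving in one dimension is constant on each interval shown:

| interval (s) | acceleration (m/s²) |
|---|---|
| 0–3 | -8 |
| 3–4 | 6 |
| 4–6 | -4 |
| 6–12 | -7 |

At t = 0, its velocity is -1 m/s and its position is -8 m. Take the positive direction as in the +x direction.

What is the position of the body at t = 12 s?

-403 m

On each constant-a segment, Δv = aΔt and Δx = v₀Δt + ½aΔt²; chain segment to segment.
0–3 s: v starts -1 m/s; Δx = -1·3 + ½·-8·3² = -39 m; v ends -25 m/s.
3–4 s: v starts -25 m/s; Δx = -25·1 + ½·6·1² = -22 m; v ends -19 m/s.
4–6 s: v starts -19 m/s; Δx = -19·2 + ½·-4·2² = -46 m; v ends -27 m/s.
6–12 s: v starts -27 m/s; Δx = -27·6 + ½·-7·6² = -288 m; v ends -69 m/s.
x(12) = -8 + Σ Δx = -403 m.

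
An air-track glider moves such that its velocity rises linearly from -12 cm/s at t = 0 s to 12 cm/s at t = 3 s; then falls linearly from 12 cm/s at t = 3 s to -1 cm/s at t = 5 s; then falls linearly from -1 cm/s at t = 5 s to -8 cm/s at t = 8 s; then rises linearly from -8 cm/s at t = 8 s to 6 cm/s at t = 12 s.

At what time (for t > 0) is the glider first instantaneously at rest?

v changes sign on 0–3 s (from -12 to 12); the graph is linear there, so v = 0 at t = 0 + (12)·(3 − 0)/(12 − -12) = 1.5 s.

t = 1.5 s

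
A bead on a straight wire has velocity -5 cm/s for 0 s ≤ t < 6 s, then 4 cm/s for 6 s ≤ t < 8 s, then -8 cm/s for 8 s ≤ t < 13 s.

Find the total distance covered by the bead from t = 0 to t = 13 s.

78 cm

Distance (not displacement) is the total path length: add the absolute areas under v-t.
0–6 s: |-5| × 6 = 30 cm
6–8 s: |4| × 2 = 8 cm
8–13 s: |-8| × 5 = 40 cm
Total distance = 78 cm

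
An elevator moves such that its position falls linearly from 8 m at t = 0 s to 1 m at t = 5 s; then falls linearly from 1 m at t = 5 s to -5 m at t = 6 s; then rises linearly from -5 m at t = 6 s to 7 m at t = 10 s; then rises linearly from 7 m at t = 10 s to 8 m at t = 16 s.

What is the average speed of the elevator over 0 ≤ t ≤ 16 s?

1.625 m/s

Average speed = (total path length)/(elapsed time); on a piecewise-linear x-t graph the path length is Σ|Δx|.
0–5 s: |Δx| = |1 − 8| = 7 m
5–6 s: |Δx| = |-5 − 1| = 6 m
6–10 s: |Δx| = |7 − -5| = 12 m
10–16 s: |Δx| = |8 − 7| = 1 m
Total path = 26 m; average speed = 26/16 = 1.625 m/s.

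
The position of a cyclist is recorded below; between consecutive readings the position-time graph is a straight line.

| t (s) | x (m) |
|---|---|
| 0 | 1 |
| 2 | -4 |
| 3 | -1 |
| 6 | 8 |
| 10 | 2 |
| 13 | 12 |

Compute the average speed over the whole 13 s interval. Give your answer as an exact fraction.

33/13 m/s

Average speed = (total path length)/(elapsed time); on a piecewise-linear x-t graph the path length is Σ|Δx|.
0–2 s: |Δx| = |-4 − 1| = 5 m
2–3 s: |Δx| = |-1 − -4| = 3 m
3–6 s: |Δx| = |8 − -1| = 9 m
6–10 s: |Δx| = |2 − 8| = 6 m
10–13 s: |Δx| = |12 − 2| = 10 m
Total path = 33 m; average speed = 33/13 = 33/13 m/s.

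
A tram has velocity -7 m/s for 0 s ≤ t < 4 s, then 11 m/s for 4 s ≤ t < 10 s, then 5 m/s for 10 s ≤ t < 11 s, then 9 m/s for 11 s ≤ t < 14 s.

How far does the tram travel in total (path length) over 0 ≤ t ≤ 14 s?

126 m

Total distance travelled is ∫|v| dt — sum the magnitudes of each area piece.
0–4 s: |-7| × 4 = 28 m
4–10 s: |11| × 6 = 66 m
10–11 s: |5| × 1 = 5 m
11–14 s: |9| × 3 = 27 m
Total distance = 126 m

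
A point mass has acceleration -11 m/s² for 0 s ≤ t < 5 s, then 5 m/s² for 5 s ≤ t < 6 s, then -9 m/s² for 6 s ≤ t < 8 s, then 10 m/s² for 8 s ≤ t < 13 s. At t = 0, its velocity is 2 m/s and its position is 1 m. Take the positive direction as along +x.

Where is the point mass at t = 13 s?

-496 m

On each constant-a segment, Δv = aΔt and Δx = v₀Δt + ½aΔt²; chain segment to segment.
0–5 s: v starts 2 m/s; Δx = 2·5 + ½·-11·5² = -127.5 m; v ends -53 m/s.
5–6 s: v starts -53 m/s; Δx = -53·1 + ½·5·1² = -50.5 m; v ends -48 m/s.
6–8 s: v starts -48 m/s; Δx = -48·2 + ½·-9·2² = -114 m; v ends -66 m/s.
8–13 s: v starts -66 m/s; Δx = -66·5 + ½·10·5² = -205 m; v ends -16 m/s.
x(13) = 1 + Σ Δx = -496 m.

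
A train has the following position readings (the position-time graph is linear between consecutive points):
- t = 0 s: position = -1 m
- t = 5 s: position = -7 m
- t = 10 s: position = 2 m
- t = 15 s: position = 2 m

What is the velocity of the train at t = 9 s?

1.8 m/s

Velocity is the slope of the x-t graph on 5–10 s: (2 − -7)/(10 − 5) = 1.8 m/s.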